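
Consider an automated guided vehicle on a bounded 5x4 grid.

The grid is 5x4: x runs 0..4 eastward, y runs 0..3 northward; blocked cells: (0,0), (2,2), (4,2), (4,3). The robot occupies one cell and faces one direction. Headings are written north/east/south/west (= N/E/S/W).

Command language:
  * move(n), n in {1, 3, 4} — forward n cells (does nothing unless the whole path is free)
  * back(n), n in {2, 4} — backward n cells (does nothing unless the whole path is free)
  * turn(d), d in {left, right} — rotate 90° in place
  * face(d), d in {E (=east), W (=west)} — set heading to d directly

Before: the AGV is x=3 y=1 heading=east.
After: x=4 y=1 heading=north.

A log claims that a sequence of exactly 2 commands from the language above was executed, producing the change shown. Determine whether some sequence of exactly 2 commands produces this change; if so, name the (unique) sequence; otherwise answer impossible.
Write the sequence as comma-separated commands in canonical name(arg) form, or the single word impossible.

move(1), turn(left)

key: running turn(left) before move(1) would end elsewhere — order is forced
begin: x=3 y=1 heading=east
1. move(1) → x=4 y=1 heading=east
2. turn(left) → x=4 y=1 heading=north
uniquely the one of 81 2-step routes that fits.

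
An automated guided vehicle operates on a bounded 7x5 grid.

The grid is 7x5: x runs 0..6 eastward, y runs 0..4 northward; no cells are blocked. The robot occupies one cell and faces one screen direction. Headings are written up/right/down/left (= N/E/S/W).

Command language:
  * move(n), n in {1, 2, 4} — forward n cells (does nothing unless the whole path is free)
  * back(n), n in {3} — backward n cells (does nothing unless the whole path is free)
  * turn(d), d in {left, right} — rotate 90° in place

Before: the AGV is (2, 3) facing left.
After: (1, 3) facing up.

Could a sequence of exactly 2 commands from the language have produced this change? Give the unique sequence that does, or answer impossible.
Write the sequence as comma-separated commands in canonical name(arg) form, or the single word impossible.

key: position moved to (1,3) AND the heading swung to N — translation plus rotation needed
initial: (2, 3) facing left
t=1 move(1) ⇒ (1, 3) facing left
t=2 turn(right) ⇒ (1, 3) facing up
no rival 2-sequence matches.

move(1), turn(right)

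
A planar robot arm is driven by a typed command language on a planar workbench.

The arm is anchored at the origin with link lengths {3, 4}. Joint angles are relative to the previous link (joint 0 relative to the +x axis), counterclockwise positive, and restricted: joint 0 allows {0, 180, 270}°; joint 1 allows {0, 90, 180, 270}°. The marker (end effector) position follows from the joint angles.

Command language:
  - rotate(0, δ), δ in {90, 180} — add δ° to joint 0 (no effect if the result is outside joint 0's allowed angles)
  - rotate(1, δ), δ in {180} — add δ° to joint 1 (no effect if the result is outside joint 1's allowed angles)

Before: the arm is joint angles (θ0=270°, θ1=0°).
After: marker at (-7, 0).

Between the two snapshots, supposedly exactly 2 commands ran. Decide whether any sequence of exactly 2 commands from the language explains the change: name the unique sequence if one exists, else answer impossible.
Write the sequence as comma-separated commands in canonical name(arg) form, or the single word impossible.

key: running rotate(0, 180) before rotate(0, 90) would end elsewhere — order is forced
start: joint angles (θ0=270°, θ1=0°)
[1] after rotate(0, 90): joint angles (θ0=0°, θ1=0°)
[2] after rotate(0, 180): joint angles (θ0=180°, θ1=0°)
no other 2-command option fits: unique.

rotate(0, 90), rotate(0, 180)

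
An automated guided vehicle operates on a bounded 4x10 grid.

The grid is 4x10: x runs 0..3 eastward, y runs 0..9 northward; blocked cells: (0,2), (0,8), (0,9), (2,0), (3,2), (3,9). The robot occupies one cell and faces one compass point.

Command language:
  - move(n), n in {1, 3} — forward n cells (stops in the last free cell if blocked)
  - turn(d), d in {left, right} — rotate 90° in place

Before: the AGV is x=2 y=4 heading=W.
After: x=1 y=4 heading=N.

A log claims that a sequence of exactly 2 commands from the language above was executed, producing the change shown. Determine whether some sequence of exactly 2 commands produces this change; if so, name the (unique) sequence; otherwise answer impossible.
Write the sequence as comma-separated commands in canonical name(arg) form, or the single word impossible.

move(1), turn(right)

key: position moved to (1,4) AND the heading swung to N — translation plus rotation needed
start: x=2 y=4 heading=W
step 1 (move(1)): x=1 y=4 heading=W
step 2 (turn(right)): x=1 y=4 heading=N
all 16 alternatives checked — unique.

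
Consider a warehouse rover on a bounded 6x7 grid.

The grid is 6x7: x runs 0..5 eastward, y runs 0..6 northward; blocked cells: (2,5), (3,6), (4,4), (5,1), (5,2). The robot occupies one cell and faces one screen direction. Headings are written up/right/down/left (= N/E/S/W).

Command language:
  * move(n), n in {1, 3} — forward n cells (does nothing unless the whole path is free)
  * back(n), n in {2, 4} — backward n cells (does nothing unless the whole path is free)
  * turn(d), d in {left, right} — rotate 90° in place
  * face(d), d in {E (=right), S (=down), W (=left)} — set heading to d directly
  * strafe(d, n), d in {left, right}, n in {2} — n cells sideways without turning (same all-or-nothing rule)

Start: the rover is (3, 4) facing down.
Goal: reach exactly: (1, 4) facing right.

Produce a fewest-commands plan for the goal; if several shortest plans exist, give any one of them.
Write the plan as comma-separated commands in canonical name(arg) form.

face(E), back(2)

from: (3, 4) facing down
t=1 face(E) ⇒ (3, 4) facing right
t=2 back(2) ⇒ (1, 4) facing right
shorter routes all fall short; 2 is best.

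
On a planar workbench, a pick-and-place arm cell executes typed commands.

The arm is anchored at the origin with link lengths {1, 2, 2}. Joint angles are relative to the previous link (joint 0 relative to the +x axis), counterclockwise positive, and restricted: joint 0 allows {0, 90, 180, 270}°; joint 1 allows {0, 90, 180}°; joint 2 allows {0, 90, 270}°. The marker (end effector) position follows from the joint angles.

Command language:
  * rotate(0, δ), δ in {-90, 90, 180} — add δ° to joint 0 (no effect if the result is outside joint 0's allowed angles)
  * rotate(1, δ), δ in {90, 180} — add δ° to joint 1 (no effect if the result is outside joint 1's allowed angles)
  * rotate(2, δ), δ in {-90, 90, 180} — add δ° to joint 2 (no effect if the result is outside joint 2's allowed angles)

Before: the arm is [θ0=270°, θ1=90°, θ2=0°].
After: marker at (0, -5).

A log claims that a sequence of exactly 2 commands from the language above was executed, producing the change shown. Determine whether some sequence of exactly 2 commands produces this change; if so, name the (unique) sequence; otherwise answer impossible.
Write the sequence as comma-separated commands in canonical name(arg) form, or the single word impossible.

key: running rotate(1, 180) before rotate(1, 90) would end elsewhere — order is forced
initial: [θ0=270°, θ1=90°, θ2=0°]
step 1 (rotate(1, 90)): [θ0=270°, θ1=180°, θ2=0°]
step 2 (rotate(1, 180)): [θ0=270°, θ1=0°, θ2=0°]
all 64 alternatives checked — unique.

rotate(1, 90), rotate(1, 180)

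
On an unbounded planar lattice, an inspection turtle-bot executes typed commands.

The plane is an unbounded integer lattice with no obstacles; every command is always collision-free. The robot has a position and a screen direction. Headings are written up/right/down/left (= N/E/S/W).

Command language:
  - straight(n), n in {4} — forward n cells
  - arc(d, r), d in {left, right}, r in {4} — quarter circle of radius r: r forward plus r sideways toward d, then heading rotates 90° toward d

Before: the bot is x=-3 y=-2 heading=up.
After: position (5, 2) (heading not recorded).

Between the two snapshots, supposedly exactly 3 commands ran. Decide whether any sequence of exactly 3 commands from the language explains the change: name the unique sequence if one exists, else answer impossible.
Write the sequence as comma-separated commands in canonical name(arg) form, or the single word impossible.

straight(4), arc(right, 4), arc(right, 4)

key: order matters: swapping straight(4) and arc(right, 4) lands elsewhere
t0: x=-3 y=-2 heading=up
step 1 (straight(4)): x=-3 y=2 heading=up
step 2 (arc(right, 4)): x=1 y=6 heading=right
step 3 (arc(right, 4)): x=5 y=2 heading=down
no other 3-command option fits: unique.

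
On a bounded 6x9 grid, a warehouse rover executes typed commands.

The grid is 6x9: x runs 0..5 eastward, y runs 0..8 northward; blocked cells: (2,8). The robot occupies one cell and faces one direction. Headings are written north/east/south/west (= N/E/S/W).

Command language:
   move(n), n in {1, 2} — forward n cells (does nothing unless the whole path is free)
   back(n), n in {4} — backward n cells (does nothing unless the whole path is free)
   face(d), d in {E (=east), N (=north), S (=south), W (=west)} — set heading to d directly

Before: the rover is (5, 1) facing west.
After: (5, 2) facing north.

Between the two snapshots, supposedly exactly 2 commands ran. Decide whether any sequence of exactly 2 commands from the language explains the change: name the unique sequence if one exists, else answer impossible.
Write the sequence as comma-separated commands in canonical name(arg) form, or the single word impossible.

face(N), move(1)

key: position moved to (5,2) AND the heading swung to N — translation plus rotation needed
initial: (5, 1) facing west
t=1 face(N) ⇒ (5, 1) facing north
t=2 move(1) ⇒ (5, 2) facing north
no rival 2-sequence matches.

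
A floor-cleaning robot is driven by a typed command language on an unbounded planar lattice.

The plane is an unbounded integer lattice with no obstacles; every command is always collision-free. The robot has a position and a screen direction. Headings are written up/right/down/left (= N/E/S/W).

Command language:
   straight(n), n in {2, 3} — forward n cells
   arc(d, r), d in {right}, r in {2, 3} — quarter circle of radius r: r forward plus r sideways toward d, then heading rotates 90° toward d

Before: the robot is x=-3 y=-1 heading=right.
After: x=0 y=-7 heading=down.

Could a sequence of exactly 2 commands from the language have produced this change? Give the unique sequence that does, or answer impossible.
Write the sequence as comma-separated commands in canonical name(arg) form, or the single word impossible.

arc(right, 3), straight(3)

key: cell and facing (now S) both changed — the 2 commands mix motion and turning
t0: x=-3 y=-1 heading=right
[1] after arc(right, 3): x=0 y=-4 heading=down
[2] after straight(3): x=0 y=-7 heading=down
no other 2-command option fits: unique.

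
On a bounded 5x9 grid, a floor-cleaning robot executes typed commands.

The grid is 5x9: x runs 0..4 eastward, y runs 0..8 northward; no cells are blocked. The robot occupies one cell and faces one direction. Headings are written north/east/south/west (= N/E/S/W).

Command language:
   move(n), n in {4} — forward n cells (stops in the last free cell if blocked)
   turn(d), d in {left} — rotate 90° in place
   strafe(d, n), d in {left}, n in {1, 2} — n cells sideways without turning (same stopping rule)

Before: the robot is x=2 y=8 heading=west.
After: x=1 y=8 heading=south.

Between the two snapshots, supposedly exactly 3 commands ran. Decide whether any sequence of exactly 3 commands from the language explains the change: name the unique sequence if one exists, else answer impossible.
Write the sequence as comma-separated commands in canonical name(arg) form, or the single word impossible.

key: move(4) runs into the grid edge before its full distance
from: x=2 y=8 heading=west
step 1 (move(4)): x=0 y=8 heading=west
step 2 (turn(left)): x=0 y=8 heading=south
step 3 (strafe(left, 1)): x=1 y=8 heading=south
all 64 alternatives checked — unique.

move(4), turn(left), strafe(left, 1)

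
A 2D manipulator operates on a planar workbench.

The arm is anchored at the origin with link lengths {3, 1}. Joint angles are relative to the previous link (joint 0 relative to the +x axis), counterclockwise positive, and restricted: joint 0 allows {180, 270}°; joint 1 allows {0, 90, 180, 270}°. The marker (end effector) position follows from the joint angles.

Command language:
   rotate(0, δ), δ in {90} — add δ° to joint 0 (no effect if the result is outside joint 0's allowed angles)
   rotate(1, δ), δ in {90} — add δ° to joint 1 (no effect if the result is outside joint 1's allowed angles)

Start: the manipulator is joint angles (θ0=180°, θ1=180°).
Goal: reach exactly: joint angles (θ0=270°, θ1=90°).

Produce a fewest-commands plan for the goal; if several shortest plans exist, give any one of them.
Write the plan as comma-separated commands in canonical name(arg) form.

rotate(0, 90), rotate(1, 90), rotate(1, 90), rotate(1, 90)

t0: joint angles (θ0=180°, θ1=180°)
t=1 rotate(0, 90) ⇒ joint angles (θ0=270°, θ1=180°)
t=2 rotate(1, 90) ⇒ joint angles (θ0=270°, θ1=270°)
t=3 rotate(1, 90) ⇒ joint angles (θ0=270°, θ1=0°)
t=4 rotate(1, 90) ⇒ joint angles (θ0=270°, θ1=90°)
shorter routes all fall short; 4 is best.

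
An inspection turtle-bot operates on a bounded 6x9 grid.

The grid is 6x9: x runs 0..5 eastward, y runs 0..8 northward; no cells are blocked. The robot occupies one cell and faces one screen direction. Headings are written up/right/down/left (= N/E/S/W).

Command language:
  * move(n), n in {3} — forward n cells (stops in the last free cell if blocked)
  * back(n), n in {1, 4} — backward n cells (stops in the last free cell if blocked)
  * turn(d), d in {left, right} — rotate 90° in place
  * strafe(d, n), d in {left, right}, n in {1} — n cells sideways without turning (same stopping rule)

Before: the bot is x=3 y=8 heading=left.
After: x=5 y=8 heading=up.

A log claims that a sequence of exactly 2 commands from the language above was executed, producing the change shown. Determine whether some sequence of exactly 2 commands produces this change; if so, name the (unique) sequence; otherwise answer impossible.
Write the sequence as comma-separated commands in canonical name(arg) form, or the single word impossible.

key: cell and facing (now N) both changed — the 2 commands mix motion and turning
start: x=3 y=8 heading=left
t=1 back(4) ⇒ x=5 y=8 heading=left
t=2 turn(right) ⇒ x=5 y=8 heading=up
no rival 2-sequence matches.

back(4), turn(right)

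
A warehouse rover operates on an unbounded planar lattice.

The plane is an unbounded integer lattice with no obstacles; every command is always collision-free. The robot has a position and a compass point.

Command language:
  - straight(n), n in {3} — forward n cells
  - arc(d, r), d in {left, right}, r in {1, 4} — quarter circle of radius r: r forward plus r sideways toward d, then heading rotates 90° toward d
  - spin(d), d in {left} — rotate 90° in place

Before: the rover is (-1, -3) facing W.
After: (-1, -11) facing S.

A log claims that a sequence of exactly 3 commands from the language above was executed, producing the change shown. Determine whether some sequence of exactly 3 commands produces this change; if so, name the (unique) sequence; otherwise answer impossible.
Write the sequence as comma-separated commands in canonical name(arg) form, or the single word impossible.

arc(left, 4), spin(left), arc(right, 4)

key: position moved to (-1,-11) AND the heading swung to S — translation plus rotation needed
from: (-1, -3) facing W
1. arc(left, 4) → (-5, -7) facing S
2. spin(left) → (-5, -7) facing E
3. arc(right, 4) → (-1, -11) facing S
all 216 alternatives checked — unique.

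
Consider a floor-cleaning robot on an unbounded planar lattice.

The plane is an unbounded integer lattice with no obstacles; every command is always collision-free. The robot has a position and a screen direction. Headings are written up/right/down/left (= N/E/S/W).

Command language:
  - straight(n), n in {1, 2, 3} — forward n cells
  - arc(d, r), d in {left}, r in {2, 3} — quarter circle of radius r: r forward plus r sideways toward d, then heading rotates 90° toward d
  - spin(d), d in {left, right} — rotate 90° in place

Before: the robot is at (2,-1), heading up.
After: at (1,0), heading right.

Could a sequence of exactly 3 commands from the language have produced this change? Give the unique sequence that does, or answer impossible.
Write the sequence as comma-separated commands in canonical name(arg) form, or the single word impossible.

arc(left, 3), spin(left), arc(left, 2)

key: running arc(left, 2) before arc(left, 3) would end elsewhere — order is forced
start: at (2,-1), heading up
step 1 (arc(left, 3)): at (-1,2), heading left
step 2 (spin(left)): at (-1,2), heading down
step 3 (arc(left, 2)): at (1,0), heading right
all 343 alternatives checked — unique.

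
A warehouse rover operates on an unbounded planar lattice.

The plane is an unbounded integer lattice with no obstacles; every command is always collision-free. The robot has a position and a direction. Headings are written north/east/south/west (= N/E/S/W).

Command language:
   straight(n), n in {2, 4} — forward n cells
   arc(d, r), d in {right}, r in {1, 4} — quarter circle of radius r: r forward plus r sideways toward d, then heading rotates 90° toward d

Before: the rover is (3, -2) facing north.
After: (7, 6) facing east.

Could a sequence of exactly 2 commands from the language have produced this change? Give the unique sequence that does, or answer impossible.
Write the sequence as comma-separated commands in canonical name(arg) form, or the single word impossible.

straight(4), arc(right, 4)

key: running arc(right, 4) before straight(4) would end elsewhere — order is forced
start: (3, -2) facing north
[1] after straight(4): (3, 2) facing north
[2] after arc(right, 4): (7, 6) facing east
uniquely the one of 16 2-step routes that fits.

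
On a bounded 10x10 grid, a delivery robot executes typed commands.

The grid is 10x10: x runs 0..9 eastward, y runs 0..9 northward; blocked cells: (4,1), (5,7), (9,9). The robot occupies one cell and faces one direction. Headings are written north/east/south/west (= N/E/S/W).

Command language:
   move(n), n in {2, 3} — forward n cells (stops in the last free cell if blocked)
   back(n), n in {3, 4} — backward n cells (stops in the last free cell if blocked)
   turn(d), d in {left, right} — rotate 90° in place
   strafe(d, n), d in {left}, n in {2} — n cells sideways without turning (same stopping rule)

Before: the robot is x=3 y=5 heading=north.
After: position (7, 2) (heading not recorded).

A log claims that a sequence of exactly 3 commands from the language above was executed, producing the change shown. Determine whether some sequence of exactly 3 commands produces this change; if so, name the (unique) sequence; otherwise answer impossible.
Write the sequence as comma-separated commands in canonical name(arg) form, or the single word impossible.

back(3), turn(left), back(4)

key: running back(4) before back(3) would end elsewhere — order is forced
begin: x=3 y=5 heading=north
1. back(3) → x=3 y=2 heading=north
2. turn(left) → x=3 y=2 heading=west
3. back(4) → x=7 y=2 heading=west
no rival 3-sequence matches.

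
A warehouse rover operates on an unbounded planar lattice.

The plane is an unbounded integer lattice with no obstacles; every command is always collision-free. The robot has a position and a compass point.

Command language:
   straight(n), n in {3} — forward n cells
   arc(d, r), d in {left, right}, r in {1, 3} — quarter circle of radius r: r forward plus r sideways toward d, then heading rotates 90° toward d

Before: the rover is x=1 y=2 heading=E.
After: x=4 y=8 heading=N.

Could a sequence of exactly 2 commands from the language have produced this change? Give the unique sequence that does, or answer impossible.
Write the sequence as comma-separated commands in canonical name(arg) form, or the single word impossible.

key: cell and facing (now N) both changed — the 2 commands mix motion and turning
from: x=1 y=2 heading=E
step 1 (arc(left, 3)): x=4 y=5 heading=N
step 2 (straight(3)): x=4 y=8 heading=N
all 25 alternatives checked — unique.

arc(left, 3), straight(3)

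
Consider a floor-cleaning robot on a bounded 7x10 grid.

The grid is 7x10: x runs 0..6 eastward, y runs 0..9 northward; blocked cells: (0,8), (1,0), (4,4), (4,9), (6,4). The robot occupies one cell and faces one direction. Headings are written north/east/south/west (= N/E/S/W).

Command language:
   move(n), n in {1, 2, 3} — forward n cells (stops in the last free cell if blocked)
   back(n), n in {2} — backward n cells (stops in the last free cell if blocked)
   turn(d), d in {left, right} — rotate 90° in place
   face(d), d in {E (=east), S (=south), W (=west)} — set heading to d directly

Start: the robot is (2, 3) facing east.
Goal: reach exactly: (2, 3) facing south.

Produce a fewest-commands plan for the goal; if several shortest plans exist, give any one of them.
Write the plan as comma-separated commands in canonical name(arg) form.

face(S)

from: (2, 3) facing east
[1] after face(S): (2, 3) facing south
no 0-step plan works, so 1 is optimal.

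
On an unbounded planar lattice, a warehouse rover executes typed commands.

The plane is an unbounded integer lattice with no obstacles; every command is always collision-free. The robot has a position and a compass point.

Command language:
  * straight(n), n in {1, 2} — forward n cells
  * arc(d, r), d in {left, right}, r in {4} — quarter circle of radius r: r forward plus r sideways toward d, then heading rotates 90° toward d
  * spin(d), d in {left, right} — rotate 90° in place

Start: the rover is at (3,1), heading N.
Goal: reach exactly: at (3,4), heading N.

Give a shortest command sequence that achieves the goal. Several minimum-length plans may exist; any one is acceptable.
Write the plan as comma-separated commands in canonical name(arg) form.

start: at (3,1), heading N
1. straight(2) → at (3,3), heading N
2. straight(1) → at (3,4), heading N
nothing shorter than 2 reaches the goal.

straight(2), straight(1)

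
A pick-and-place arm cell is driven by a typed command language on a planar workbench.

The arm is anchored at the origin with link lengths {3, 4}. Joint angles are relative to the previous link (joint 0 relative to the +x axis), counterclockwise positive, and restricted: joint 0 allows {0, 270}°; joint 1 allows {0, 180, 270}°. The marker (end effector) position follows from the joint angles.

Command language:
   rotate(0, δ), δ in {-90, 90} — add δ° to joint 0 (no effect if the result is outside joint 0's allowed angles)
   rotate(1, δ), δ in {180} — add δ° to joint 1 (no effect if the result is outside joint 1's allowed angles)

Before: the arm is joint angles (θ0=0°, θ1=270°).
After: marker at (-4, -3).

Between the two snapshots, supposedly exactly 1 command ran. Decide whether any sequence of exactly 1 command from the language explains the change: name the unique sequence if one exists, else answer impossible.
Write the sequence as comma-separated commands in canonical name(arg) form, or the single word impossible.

initial: joint angles (θ0=0°, θ1=270°)
step 1 (rotate(0, -90)): joint angles (θ0=270°, θ1=270°)
no rival 1-sequence matches.

rotate(0, -90)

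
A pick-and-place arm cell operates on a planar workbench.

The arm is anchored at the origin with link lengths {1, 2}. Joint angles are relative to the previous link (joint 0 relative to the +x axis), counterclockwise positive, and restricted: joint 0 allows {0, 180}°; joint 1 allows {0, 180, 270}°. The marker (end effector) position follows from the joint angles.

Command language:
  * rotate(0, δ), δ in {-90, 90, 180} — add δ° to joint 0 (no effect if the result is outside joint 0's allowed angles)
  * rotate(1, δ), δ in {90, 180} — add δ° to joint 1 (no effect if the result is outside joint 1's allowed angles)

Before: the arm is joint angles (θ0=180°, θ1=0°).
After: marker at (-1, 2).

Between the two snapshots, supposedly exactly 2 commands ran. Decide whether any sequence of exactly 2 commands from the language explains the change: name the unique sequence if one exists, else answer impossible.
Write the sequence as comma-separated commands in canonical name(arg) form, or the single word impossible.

key: running rotate(1, 90) before rotate(1, 180) would end elsewhere — order is forced
initial: joint angles (θ0=180°, θ1=0°)
t=1 rotate(1, 180) ⇒ joint angles (θ0=180°, θ1=180°)
t=2 rotate(1, 90) ⇒ joint angles (θ0=180°, θ1=270°)
no rival 2-sequence matches.

rotate(1, 180), rotate(1, 90)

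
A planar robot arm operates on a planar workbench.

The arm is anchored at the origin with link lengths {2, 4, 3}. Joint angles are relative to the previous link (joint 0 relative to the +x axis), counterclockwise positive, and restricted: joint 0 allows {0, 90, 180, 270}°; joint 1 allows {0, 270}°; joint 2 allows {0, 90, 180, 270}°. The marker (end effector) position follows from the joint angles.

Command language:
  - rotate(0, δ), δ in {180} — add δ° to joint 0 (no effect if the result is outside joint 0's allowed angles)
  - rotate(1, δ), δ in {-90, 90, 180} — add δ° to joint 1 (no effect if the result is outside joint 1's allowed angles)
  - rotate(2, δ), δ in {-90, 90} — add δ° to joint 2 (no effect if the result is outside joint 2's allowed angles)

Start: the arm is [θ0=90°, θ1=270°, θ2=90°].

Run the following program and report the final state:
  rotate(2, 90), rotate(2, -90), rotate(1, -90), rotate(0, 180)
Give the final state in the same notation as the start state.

start: [θ0=90°, θ1=270°, θ2=90°]
1. rotate(2, 90) → [θ0=90°, θ1=270°, θ2=180°]
2. rotate(2, -90) → [θ0=90°, θ1=270°, θ2=90°]
3. rotate(1, -90) → [θ0=90°, θ1=270°, θ2=90°]
4. rotate(0, 180) → [θ0=270°, θ1=270°, θ2=90°]

[θ0=270°, θ1=270°, θ2=90°]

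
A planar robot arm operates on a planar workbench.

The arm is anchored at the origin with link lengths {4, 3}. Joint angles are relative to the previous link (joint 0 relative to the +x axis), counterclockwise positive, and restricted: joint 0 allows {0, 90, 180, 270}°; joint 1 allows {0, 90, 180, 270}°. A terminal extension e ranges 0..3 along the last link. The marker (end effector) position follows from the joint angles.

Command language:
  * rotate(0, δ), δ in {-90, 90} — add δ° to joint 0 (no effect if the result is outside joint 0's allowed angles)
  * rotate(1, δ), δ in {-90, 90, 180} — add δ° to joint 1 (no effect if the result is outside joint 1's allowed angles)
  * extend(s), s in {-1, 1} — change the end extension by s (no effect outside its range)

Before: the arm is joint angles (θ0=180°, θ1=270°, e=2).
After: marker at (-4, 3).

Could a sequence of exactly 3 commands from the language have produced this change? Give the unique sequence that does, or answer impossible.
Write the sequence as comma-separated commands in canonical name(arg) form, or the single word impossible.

extend(-1), extend(-1), extend(-1)

begin: joint angles (θ0=180°, θ1=270°, e=2)
t=1 extend(-1) ⇒ joint angles (θ0=180°, θ1=270°, e=1)
t=2 extend(-1) ⇒ joint angles (θ0=180°, θ1=270°, e=0)
t=3 extend(-1) ⇒ joint angles (θ0=180°, θ1=270°, e=0)
no other 3-command option fits: unique.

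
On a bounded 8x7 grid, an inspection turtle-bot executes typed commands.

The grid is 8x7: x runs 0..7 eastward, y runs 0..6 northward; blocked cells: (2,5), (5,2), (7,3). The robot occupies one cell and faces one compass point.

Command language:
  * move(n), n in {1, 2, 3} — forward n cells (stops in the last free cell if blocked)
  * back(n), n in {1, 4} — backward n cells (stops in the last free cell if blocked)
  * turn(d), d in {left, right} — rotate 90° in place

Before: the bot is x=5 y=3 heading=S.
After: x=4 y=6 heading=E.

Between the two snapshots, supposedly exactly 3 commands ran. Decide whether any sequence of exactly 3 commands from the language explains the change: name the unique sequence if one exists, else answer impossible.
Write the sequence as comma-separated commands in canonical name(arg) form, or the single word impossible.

back(4), turn(left), back(1)

key: running back(1) before back(4) would end elsewhere — order is forced
begin: x=5 y=3 heading=S
1. back(4) → x=5 y=6 heading=S
2. turn(left) → x=5 y=6 heading=E
3. back(1) → x=4 y=6 heading=E
all 343 alternatives checked — unique.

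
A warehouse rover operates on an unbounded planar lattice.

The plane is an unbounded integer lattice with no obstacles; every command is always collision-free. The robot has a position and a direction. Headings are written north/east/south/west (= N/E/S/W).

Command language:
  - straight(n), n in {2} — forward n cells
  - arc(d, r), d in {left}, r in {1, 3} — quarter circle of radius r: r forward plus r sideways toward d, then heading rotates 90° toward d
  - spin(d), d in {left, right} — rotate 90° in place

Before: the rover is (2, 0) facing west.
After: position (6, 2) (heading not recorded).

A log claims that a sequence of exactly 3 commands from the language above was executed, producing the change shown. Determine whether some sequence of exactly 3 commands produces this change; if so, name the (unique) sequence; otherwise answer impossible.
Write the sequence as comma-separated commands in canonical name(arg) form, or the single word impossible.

spin(left), arc(left, 1), arc(left, 3)

key: order matters: swapping spin(left) and arc(left, 3) lands elsewhere
from: (2, 0) facing west
t=1 spin(left) ⇒ (2, 0) facing south
t=2 arc(left, 1) ⇒ (3, -1) facing east
t=3 arc(left, 3) ⇒ (6, 2) facing north
no rival 3-sequence matches.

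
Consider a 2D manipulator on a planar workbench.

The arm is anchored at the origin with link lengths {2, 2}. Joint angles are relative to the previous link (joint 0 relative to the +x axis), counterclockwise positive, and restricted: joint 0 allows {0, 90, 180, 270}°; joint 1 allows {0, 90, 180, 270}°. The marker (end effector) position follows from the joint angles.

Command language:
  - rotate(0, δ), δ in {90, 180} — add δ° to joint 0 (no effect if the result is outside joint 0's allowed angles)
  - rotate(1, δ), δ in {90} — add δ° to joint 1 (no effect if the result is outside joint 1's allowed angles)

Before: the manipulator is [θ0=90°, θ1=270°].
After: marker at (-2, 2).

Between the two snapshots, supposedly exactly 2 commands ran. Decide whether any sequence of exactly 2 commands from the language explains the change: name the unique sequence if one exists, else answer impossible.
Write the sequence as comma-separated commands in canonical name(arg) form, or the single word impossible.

rotate(1, 90), rotate(1, 90)

from: [θ0=90°, θ1=270°]
[1] after rotate(1, 90): [θ0=90°, θ1=0°]
[2] after rotate(1, 90): [θ0=90°, θ1=90°]
all 9 alternatives checked — unique.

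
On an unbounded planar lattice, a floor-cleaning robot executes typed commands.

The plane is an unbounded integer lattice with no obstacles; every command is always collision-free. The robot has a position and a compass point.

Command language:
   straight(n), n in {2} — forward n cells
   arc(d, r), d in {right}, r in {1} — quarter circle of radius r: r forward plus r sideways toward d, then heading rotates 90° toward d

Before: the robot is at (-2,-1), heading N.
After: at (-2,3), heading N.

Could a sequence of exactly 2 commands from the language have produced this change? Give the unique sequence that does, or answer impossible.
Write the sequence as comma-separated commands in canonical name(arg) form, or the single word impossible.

key: still facing N at the end — nothing in the sequence rotates
t0: at (-2,-1), heading N
t=1 straight(2) ⇒ at (-2,1), heading N
t=2 straight(2) ⇒ at (-2,3), heading N
no other 2-command option fits: unique.

straight(2), straight(2)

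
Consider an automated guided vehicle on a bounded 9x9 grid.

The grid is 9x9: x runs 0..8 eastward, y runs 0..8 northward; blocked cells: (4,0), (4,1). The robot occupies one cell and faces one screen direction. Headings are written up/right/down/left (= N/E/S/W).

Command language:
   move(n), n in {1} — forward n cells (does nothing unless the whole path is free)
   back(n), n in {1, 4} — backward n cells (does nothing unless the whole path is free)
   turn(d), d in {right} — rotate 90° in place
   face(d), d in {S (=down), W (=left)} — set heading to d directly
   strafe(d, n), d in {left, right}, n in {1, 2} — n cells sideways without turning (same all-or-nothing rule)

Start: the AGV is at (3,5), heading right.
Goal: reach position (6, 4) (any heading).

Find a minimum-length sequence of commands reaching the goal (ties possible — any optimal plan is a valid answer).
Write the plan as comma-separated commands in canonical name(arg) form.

face(S), strafe(left, 1), move(1), strafe(left, 2)

begin: at (3,5), heading right
t=1 face(S) ⇒ at (3,5), heading down
t=2 strafe(left, 1) ⇒ at (4,5), heading down
t=3 move(1) ⇒ at (4,4), heading down
t=4 strafe(left, 2) ⇒ at (6,4), heading down
minimal: 4 command(s), checked below 4.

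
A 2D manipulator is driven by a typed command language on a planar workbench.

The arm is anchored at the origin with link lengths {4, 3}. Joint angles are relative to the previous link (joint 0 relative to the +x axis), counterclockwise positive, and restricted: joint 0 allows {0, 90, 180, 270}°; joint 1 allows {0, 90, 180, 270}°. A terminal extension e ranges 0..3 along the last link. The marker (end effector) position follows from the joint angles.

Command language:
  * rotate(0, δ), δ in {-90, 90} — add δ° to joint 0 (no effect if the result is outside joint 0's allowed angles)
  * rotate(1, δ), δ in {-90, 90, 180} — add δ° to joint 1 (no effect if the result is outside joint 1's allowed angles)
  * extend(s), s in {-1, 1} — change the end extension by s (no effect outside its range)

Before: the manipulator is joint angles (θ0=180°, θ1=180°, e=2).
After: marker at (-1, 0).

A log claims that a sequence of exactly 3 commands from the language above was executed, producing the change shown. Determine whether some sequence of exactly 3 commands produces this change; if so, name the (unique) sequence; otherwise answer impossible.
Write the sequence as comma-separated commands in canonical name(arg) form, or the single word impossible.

extend(-1), extend(-1), extend(-1)

start: joint angles (θ0=180°, θ1=180°, e=2)
step 1 (extend(-1)): joint angles (θ0=180°, θ1=180°, e=1)
step 2 (extend(-1)): joint angles (θ0=180°, θ1=180°, e=0)
step 3 (extend(-1)): joint angles (θ0=180°, θ1=180°, e=0)
uniquely the one of 343 3-step routes that fits.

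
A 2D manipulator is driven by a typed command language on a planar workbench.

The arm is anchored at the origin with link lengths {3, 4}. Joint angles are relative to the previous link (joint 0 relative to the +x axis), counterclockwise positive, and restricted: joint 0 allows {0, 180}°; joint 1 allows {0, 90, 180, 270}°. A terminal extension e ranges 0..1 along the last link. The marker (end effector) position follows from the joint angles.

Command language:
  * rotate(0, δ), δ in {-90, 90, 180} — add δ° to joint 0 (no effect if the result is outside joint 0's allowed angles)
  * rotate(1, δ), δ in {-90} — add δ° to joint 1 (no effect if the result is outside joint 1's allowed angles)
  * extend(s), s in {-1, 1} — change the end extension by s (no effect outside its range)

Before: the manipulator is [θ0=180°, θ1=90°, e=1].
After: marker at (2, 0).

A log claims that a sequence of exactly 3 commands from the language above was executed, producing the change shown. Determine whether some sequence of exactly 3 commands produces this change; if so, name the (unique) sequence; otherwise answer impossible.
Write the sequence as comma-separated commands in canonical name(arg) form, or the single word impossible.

rotate(1, -90), rotate(1, -90), rotate(1, -90)

from: [θ0=180°, θ1=90°, e=1]
step 1 (rotate(1, -90)): [θ0=180°, θ1=0°, e=1]
step 2 (rotate(1, -90)): [θ0=180°, θ1=270°, e=1]
step 3 (rotate(1, -90)): [θ0=180°, θ1=180°, e=1]
all 216 alternatives checked — unique.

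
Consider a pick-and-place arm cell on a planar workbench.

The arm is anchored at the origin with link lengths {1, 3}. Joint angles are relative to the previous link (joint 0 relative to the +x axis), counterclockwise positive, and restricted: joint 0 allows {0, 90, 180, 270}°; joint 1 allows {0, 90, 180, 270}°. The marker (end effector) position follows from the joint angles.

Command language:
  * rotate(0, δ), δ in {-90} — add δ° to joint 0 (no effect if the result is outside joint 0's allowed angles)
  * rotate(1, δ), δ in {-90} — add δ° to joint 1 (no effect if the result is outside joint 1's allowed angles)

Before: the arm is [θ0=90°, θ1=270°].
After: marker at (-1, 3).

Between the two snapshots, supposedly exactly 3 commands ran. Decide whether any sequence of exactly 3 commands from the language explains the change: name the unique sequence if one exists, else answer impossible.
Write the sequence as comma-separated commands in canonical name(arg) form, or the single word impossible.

rotate(0, -90), rotate(0, -90), rotate(0, -90)

start: [θ0=90°, θ1=270°]
1. rotate(0, -90) → [θ0=0°, θ1=270°]
2. rotate(0, -90) → [θ0=270°, θ1=270°]
3. rotate(0, -90) → [θ0=180°, θ1=270°]
uniquely the one of 8 3-step routes that fits.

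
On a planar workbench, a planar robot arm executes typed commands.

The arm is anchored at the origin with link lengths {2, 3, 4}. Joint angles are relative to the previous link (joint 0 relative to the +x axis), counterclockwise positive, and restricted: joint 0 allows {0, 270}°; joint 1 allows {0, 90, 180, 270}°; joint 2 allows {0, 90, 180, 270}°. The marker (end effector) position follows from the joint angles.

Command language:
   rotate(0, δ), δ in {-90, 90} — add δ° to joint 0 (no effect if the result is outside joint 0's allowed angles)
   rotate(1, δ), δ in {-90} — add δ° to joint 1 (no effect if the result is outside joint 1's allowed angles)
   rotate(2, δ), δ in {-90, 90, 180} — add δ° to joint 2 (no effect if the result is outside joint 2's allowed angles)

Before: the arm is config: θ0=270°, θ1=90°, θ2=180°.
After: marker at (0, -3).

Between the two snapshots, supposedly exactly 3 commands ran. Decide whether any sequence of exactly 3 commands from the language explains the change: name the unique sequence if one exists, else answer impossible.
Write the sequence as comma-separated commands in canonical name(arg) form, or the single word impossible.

begin: config: θ0=270°, θ1=90°, θ2=180°
t=1 rotate(1, -90) ⇒ config: θ0=270°, θ1=0°, θ2=180°
t=2 rotate(1, -90) ⇒ config: θ0=270°, θ1=270°, θ2=180°
t=3 rotate(1, -90) ⇒ config: θ0=270°, θ1=180°, θ2=180°
uniquely the one of 216 3-step routes that fits.

rotate(1, -90), rotate(1, -90), rotate(1, -90)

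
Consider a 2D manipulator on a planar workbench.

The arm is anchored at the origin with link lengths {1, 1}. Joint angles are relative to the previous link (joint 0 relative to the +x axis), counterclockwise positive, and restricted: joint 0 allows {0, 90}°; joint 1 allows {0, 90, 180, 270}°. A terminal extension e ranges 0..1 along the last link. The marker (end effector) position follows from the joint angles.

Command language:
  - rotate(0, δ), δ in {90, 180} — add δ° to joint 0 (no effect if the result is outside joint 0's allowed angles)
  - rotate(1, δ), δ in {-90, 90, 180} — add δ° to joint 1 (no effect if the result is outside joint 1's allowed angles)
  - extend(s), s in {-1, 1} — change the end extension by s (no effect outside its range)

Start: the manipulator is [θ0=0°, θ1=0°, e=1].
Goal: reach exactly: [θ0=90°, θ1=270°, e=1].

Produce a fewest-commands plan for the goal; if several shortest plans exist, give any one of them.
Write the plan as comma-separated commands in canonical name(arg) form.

start: [θ0=0°, θ1=0°, e=1]
t=1 rotate(0, 90) ⇒ [θ0=90°, θ1=0°, e=1]
t=2 rotate(1, -90) ⇒ [θ0=90°, θ1=270°, e=1]
no 1-step plan works, so 2 is optimal.

rotate(0, 90), rotate(1, -90)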